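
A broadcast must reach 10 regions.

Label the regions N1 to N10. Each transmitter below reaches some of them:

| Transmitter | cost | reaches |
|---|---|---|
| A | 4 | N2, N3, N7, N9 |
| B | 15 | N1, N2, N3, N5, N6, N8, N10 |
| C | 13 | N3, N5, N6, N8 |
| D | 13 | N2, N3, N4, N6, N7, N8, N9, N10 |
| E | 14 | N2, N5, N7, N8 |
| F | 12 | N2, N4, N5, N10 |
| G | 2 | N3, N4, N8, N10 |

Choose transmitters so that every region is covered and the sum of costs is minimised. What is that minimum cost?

A, B, G together cover every region (A ∪ B ∪ G = {N1, N2, N3, N4, N5, N6, N7, N8, N9, N10}); total cost 4 + 15 + 2 = 21.
No covering selection has total cost below 21.

21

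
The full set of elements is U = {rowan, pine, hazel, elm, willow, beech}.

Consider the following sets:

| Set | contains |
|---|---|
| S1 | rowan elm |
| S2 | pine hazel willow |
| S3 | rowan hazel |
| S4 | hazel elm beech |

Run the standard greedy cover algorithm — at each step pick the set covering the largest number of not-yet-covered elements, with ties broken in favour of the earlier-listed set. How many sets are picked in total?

3

Greedy: pick S2 (covers 3 new) → pick S1 (covers 2 new) → pick S4 (covers 1 new). Total picks: 3.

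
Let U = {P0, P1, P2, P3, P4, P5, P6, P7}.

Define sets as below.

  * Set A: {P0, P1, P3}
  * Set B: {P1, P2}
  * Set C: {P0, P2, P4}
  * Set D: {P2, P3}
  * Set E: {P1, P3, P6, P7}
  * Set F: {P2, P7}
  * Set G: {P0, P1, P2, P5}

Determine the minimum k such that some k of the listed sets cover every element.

3

Take {C, E, G}. Their union is {P0, P1, P2, P3, P4, P5, P6, P7}, which is all 8 elements.
Only C contains P4, so C is forced; the remaining 5 elements need at least 2 more sets (each remaining set adds at most 4) — so at least 3 sets are needed, and 3 is optimal.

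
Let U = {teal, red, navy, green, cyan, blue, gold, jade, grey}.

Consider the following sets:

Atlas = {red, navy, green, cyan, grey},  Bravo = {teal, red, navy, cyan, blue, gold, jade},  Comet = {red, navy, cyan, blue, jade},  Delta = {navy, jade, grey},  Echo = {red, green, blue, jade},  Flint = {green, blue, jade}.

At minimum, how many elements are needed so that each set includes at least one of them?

H = {navy, blue} meets every set (each contains at least one member of H), and |H| = 2.
No single element lies in every set, so at least 2 are needed and 2 is optimal.

2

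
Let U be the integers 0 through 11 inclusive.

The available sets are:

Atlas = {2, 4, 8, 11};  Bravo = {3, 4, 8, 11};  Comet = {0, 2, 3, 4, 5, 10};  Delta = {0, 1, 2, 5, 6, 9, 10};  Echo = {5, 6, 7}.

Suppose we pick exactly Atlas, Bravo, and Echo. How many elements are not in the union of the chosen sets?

4

Union of Atlas, Bravo, Echo = {2, 3, 4, 5, 6, 7, 8, 11}.
Not covered: 0, 1, 9, 10 — 4 elements.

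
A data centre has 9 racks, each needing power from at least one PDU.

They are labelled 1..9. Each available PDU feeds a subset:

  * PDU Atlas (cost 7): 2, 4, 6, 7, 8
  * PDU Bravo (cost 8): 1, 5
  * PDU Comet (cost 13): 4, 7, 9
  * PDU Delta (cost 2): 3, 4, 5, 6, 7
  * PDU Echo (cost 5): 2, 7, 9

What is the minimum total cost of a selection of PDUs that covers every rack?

Atlas, Bravo, Delta, Echo together cover every rack (Atlas ∪ Bravo ∪ Delta ∪ Echo = {1, 2, 3, 4, 5, 6, 7, 8, 9}); total cost 7 + 8 + 2 + 5 = 22.
No covering selection has total cost below 22.

22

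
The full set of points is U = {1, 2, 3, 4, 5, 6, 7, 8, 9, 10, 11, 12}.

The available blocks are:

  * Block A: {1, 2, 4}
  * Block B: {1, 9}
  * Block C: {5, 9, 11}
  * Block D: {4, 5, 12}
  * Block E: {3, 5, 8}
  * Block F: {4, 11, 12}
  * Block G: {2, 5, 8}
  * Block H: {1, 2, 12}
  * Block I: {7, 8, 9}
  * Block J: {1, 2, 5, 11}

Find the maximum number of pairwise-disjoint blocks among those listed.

3

B, E, F are pairwise disjoint (B={1,9}; E={3,5,8}; F={4,11,12}).
Every remaining block overlaps one of these, and no 4 of the listed blocks are pairwise disjoint, so 3 is the maximum.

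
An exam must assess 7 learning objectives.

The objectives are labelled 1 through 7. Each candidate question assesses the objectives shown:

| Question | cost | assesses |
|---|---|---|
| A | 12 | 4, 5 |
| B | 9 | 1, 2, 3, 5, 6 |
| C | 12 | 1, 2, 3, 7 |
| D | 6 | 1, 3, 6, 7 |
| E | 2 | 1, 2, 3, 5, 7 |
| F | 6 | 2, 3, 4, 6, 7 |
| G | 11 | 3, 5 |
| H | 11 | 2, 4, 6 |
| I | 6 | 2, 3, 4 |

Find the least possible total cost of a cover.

8

E, F together cover every objective (E ∪ F = {1, 2, 3, 4, 5, 6, 7}); total cost 2 + 6 = 8.
No covering selection has total cost below 8.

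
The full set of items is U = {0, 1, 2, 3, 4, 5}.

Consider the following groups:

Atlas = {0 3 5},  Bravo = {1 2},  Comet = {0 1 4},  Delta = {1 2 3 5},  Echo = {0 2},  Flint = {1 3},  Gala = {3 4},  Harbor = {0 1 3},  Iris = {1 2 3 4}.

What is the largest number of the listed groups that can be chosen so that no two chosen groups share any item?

Echo, Gala are pairwise disjoint (Echo={0,2}; Gala={3,4}).
Every remaining group overlaps one of these, and no 3 of the listed groups are pairwise disjoint, so 2 is the maximum.

2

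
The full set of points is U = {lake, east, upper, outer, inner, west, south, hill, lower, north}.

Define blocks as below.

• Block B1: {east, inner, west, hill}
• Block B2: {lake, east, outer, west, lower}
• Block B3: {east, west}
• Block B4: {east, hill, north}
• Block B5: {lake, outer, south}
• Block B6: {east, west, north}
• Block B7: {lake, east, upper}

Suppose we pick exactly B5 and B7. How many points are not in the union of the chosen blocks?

5

Union of B5, B7 = {lake, east, upper, outer, south}.
Not covered: inner, west, hill, lower, north — 5 points.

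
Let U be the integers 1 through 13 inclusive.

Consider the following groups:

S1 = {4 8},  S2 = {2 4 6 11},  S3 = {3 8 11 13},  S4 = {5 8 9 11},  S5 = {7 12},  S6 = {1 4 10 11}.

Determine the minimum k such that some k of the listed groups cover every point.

5

S2, S3, S4, S5, and S6 cover everything between them: the union {1, 2, 3, 4, 5, 6, 7, 8, 9, 10, 11, 12, 13} is all of U.
No 4 of the 6 groups cover everything (all 15 combinations miss at least one point), so 5 is optimal.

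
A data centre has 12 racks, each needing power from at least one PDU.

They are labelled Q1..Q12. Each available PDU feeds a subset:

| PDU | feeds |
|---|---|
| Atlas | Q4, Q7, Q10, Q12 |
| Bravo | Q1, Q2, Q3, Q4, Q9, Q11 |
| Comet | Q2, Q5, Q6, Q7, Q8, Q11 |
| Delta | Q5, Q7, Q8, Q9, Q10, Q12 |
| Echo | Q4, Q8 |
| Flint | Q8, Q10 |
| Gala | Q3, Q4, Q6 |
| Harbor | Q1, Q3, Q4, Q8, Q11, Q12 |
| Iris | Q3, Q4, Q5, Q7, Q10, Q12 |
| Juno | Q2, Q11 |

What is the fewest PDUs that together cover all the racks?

3

Take {Comet, Delta, Harbor}. Their union is {Q1, Q2, Q3, Q4, Q5, Q6, Q7, Q8, Q9, Q10, Q11, Q12}, which is all 12 racks.
No 2 of the 10 PDUs cover everything (all 45 combinations miss at least one rack), so 3 is optimal.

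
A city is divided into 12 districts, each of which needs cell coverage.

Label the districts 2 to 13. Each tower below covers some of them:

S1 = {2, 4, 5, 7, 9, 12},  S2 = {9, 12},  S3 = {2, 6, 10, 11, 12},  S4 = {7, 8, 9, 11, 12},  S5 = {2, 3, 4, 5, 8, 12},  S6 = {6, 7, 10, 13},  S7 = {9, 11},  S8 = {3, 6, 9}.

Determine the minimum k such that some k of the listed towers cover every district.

3

S4 and S5 and S6 together: S4 ∪ S5 ∪ S6 = {2, 3, 4, 5, 6, 7, 8, 9, 10, 11, 12, 13} — every district is covered.
Only S6 contains 13, so S6 is forced; the remaining 8 districts need at least 2 more towers (each remaining tower adds at most 6) — so at least 3 towers are needed, and 3 is optimal.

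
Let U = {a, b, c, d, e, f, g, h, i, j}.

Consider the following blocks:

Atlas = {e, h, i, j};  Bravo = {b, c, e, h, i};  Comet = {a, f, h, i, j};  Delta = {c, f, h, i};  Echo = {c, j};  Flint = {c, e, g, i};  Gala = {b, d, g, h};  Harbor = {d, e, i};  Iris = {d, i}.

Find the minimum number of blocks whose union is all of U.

3

Comet and Flint and Gala together: Comet ∪ Flint ∪ Gala = {a, b, c, d, e, f, g, h, i, j} — every point is covered.
Only Comet contains a, so Comet is forced; the remaining 5 points need at least 2 more blocks (each remaining block adds at most 3) — so at least 3 blocks are needed, and 3 is optimal.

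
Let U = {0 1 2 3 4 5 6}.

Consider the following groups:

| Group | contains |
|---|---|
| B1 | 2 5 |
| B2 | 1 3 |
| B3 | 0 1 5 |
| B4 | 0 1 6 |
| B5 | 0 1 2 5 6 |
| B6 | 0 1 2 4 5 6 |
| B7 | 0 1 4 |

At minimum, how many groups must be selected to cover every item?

B2 and B6 cover everything between them: the union {0, 1, 2, 3, 4, 5, 6} is all of U.
No single group has all 7 items (the largest, B6, has 6), so 2 is optimal.

2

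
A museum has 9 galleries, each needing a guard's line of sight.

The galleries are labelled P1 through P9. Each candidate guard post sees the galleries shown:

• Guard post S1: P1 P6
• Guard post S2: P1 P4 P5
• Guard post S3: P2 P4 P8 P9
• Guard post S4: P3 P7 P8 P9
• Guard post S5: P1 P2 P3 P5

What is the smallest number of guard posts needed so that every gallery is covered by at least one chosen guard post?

4

Take {S1, S3, S4, S5}. Their union is {P1, P2, P3, P4, P5, P6, P7, P8, P9}, which is all 9 galleries.
No 3 of the 5 guard posts cover everything (all 10 combinations miss at least one gallery), so 4 is optimal.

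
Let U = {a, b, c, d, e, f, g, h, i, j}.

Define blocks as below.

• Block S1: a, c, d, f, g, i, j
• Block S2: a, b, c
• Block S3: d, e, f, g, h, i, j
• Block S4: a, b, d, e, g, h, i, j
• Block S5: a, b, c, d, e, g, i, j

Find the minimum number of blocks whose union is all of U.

S1 and S4 cover everything between them: the union {a, b, c, d, e, f, g, h, i, j} is all of U.
No single block has all 10 elements (the largest, S4, has 8), so 2 is optimal.

2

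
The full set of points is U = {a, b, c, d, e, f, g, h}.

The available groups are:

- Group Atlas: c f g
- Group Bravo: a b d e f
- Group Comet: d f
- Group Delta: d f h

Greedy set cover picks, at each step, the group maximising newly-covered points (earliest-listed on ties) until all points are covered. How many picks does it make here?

Greedy: pick Bravo (covers 5 new) → pick Atlas (covers 2 new) → pick Delta (covers 1 new). Total picks: 3.

3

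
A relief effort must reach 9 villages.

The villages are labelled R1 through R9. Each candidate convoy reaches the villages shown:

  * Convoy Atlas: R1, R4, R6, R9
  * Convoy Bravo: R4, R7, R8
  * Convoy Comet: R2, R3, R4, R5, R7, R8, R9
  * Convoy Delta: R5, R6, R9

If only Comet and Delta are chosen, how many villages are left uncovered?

1

Union of Comet, Delta = {R2, R3, R4, R5, R6, R7, R8, R9}.
Not covered: R1 — 1 village.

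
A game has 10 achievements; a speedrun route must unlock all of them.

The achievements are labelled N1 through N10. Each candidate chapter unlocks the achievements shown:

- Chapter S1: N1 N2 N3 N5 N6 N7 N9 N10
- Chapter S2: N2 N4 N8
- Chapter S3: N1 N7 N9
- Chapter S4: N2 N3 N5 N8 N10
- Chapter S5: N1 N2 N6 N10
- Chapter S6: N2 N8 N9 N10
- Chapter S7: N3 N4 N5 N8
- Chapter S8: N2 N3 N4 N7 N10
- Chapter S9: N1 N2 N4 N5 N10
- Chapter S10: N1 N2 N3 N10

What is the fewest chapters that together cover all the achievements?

2

Take {S1, S7}. Their union is {N1, N2, N3, N4, N5, N6, N7, N8, N9, N10}, which is all 10 achievements.
No single chapter has all 10 achievements (the largest, S1, has 8), so 2 is optimal.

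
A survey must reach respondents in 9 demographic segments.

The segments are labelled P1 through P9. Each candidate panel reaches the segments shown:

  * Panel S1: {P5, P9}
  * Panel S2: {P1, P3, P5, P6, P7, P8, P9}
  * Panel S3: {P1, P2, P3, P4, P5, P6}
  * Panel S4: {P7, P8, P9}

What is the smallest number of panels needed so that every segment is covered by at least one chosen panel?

2

S3 and S4 together: S3 ∪ S4 = {P1, P2, P3, P4, P5, P6, P7, P8, P9} — every segment is covered.
No single panel has all 9 segments (the largest, S2, has 7), so 2 is optimal.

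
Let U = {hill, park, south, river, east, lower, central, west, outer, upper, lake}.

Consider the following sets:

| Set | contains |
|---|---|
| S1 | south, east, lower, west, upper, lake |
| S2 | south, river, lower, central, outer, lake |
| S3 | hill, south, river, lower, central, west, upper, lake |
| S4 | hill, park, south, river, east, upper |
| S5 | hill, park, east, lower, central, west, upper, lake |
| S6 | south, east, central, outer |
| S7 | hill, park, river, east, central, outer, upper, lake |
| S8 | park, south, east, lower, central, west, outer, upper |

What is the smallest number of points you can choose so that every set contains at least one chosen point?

2

The 2 points {south, east} hit every set.
No single point lies in every set, so at least 2 are needed and 2 is optimal.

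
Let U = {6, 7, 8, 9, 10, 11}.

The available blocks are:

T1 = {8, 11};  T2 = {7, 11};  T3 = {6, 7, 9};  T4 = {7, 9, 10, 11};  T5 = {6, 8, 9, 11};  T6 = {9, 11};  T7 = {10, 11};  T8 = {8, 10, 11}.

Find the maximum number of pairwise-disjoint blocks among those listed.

T3, T8 are pairwise disjoint (T3={6,7,9}; T8={8,10,11}).
Every remaining block overlaps one of these, and no 3 of the listed blocks are pairwise disjoint, so 2 is the maximum.

2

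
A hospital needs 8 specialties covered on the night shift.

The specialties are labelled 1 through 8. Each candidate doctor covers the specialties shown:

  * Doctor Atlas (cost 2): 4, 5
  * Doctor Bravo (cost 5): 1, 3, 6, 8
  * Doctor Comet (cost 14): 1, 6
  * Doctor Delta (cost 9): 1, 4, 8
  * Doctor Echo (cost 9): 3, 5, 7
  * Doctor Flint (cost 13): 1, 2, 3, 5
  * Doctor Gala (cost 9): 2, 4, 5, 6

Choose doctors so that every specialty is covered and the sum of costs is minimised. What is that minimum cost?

Bravo, Echo, Gala together cover every specialty (Bravo ∪ Echo ∪ Gala = {1, 2, 3, 4, 5, 6, 7, 8}); total cost 5 + 9 + 9 = 23.
The greedy pick Atlas, Bravo, Echo, Gala costs 25; no covering selection beats 23.

23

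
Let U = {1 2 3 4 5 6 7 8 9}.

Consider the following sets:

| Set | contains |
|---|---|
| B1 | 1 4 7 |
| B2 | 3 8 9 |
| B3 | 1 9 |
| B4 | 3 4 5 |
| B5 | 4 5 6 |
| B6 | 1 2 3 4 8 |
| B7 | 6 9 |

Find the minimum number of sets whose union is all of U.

4

B1, B2, B5, and B6 cover everything between them: the union {1, 2, 3, 4, 5, 6, 7, 8, 9} is all of U.
No 3 of the 7 sets cover everything (all 35 combinations miss at least one item), so 4 is optimal.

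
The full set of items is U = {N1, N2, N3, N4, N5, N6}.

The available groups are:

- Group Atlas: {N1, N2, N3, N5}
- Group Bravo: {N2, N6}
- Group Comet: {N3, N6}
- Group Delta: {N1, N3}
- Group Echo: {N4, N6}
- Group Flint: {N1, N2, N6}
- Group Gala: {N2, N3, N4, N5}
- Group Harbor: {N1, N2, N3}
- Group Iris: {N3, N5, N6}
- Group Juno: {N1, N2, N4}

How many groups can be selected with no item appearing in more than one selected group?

2

Comet, Juno are pairwise disjoint (Comet={N3,N6}; Juno={N1,N2,N4}).
Every remaining group overlaps one of these, and no 3 of the listed groups are pairwise disjoint, so 2 is the maximum.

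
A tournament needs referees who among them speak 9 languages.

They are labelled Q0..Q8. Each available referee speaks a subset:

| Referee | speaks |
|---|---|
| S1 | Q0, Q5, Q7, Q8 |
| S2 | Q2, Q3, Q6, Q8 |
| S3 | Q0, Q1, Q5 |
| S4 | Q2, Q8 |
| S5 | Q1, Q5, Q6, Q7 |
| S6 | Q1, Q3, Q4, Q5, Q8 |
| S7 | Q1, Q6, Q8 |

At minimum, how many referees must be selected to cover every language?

3

S1 and S2 and S6 together: S1 ∪ S2 ∪ S6 = {Q0, Q1, Q2, Q3, Q4, Q5, Q6, Q7, Q8} — every language is covered.
Only S6 contains Q4, so S6 is forced; the remaining 4 languages need at least 2 more referees (each remaining referee adds at most 2) — so at least 3 referees are needed, and 3 is optimal.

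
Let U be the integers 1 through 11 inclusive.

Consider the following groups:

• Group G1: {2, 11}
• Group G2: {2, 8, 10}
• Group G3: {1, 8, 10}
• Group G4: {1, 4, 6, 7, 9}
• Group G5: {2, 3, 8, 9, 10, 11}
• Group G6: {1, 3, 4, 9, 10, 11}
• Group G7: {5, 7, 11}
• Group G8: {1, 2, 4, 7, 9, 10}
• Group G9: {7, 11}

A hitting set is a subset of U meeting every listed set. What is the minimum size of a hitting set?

H = {7, 8, 11} meets every group (each contains at least one member of H), and |H| = 3.
No choice of 2 elements meets every group, so 3 is the minimum.

3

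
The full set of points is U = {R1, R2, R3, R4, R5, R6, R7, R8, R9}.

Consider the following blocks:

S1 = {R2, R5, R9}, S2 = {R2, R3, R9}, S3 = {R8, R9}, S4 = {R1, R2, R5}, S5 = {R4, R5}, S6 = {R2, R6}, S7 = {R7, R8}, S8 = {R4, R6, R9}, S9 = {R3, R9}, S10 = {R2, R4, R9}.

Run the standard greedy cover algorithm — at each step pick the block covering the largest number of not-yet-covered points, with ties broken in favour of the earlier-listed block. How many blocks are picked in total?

5

Greedy: pick S1 (covers 3 new) → pick S7 (covers 2 new) → pick S8 (covers 2 new) → pick S2 (covers 1 new) → pick S4 (covers 1 new). Total picks: 5.
(The true minimum cover uses only 4 blocks, so greedy is not optimal here.)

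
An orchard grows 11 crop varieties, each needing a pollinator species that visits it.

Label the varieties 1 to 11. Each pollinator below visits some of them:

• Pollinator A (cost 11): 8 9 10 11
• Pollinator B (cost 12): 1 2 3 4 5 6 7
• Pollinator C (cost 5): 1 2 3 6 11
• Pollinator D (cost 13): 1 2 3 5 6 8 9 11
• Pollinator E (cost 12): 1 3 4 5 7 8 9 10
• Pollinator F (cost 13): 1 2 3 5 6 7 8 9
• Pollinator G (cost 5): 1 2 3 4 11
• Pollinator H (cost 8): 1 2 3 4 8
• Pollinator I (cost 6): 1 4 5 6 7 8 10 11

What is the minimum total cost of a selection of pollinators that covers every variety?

C, E together cover every variety (C ∪ E = {1, 2, 3, 4, 5, 6, 7, 8, 9, 10, 11}); total cost 5 + 12 = 17.
The greedy pick I, C, A costs 22; no covering selection beats 17.

17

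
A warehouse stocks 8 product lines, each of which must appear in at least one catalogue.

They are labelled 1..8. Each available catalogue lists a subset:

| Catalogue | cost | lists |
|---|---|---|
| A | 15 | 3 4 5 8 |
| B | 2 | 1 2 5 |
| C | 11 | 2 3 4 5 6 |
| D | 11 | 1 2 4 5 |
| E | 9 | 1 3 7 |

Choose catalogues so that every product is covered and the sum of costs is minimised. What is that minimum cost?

A, C, E together cover every product (A ∪ C ∪ E = {1, 2, 3, 4, 5, 6, 7, 8}); total cost 15 + 11 + 9 = 35.
The greedy pick B, C, E, A costs 37; no covering selection beats 35.

35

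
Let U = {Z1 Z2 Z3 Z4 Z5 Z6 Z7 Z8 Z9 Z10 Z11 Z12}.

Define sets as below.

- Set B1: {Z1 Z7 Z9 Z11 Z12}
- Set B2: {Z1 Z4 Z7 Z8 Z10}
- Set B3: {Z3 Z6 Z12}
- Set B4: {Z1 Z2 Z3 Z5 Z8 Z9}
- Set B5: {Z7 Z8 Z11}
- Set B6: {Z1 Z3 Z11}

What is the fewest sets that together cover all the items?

4

Take {B2, B3, B4, B5}. Their union is {Z1, Z2, Z3, Z4, Z5, Z6, Z7, Z8, Z9, Z10, Z11, Z12}, which is all 12 items.
No 3 of the 6 sets cover everything (all 20 combinations miss at least one item), so 4 is optimal.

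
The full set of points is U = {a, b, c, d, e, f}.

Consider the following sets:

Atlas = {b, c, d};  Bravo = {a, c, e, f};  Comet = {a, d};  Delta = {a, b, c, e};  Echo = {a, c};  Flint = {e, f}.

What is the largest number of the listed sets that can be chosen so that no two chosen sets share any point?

Atlas, Flint are pairwise disjoint (Atlas={b,c,d}; Flint={e,f}).
Every remaining set overlaps one of these, and no 3 of the listed sets are pairwise disjoint, so 2 is the maximum.

2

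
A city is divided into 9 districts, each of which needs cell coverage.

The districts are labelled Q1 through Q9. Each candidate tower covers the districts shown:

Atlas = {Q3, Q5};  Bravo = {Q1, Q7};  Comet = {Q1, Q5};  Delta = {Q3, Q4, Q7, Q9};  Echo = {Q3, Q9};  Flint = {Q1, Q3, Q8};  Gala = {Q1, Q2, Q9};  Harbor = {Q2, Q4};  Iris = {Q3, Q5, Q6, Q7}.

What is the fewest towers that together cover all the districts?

Take {Delta, Flint, Gala, Iris}. Their union is {Q1, Q2, Q3, Q4, Q5, Q6, Q7, Q8, Q9}, which is all 9 districts.
No 3 of the 9 towers cover everything (all 84 combinations miss at least one district), so 4 is optimal.

4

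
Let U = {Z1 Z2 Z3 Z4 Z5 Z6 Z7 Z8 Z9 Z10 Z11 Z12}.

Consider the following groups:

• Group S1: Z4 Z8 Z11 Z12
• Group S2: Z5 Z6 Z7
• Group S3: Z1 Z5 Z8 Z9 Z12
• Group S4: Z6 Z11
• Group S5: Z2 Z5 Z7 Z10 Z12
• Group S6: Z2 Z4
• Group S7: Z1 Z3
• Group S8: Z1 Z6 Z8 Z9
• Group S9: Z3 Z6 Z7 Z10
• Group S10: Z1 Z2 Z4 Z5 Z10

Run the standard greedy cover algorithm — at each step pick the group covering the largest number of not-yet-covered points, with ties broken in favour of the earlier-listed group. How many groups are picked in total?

4

Greedy: pick S3 (covers 5 new) → pick S9 (covers 4 new) → pick S1 (covers 2 new) → pick S5 (covers 1 new). Total picks: 4.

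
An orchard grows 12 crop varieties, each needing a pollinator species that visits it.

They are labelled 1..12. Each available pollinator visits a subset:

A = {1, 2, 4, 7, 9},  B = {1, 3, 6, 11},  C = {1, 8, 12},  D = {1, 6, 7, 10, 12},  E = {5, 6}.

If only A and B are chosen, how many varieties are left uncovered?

4

Union of A, B = {1, 2, 3, 4, 6, 7, 9, 11}.
Not covered: 5, 8, 10, 12 — 4 varieties.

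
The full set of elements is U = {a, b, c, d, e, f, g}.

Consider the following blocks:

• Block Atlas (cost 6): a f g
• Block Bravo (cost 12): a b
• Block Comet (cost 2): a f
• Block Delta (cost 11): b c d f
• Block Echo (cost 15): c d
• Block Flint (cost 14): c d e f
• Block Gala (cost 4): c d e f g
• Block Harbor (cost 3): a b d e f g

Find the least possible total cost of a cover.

7

Gala, Harbor together cover every element (Gala ∪ Harbor = {a, b, c, d, e, f, g}); total cost 4 + 3 = 7.
No covering selection has total cost below 7.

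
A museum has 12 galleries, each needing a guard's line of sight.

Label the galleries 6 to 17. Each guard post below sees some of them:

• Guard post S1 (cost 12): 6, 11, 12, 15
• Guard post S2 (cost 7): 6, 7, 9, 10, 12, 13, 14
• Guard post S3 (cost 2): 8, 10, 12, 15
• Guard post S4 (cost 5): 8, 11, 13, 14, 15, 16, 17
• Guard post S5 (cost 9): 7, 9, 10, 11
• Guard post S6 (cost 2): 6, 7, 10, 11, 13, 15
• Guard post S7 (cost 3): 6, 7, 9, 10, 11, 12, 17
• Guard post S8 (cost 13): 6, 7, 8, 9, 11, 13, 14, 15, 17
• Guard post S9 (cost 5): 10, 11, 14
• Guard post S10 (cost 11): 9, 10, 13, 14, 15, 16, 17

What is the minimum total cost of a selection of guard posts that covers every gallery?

8

S4, S7 together cover every gallery (S4 ∪ S7 = {6, 7, 8, 9, 10, 11, 12, 13, 14, 15, 16, 17}); total cost 5 + 3 = 8.
The greedy pick S6, S3, S7, S4 costs 12; no covering selection beats 8.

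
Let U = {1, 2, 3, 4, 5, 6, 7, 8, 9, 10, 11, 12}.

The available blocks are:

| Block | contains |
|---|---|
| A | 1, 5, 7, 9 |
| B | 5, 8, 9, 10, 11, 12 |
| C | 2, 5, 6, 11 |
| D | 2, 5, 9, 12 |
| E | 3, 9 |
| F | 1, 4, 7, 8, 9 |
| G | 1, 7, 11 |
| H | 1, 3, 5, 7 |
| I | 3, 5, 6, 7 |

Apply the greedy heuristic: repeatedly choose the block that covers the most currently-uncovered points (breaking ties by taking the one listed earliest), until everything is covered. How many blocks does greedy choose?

4

Greedy: pick B (covers 6 new) → pick F (covers 3 new) → pick C (covers 2 new) → pick E (covers 1 new). Total picks: 4.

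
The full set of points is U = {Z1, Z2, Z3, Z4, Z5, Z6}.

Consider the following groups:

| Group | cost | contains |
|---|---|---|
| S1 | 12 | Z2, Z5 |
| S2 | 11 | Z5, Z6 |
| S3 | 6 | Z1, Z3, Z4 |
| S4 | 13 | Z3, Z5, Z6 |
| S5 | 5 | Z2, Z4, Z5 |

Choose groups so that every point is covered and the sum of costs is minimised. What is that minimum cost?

22

S2, S3, S5 together cover every point (S2 ∪ S3 ∪ S5 = {Z1, Z2, Z3, Z4, Z5, Z6}); total cost 11 + 6 + 5 = 22.
No covering selection has total cost below 22.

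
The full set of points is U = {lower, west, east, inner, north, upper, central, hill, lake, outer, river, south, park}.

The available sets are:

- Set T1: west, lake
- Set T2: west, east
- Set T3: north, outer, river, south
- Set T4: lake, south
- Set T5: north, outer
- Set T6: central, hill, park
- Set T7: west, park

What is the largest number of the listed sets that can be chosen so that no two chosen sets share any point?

T2, T4, T5, T6 are pairwise disjoint (T2={west,east}; T4={lake,south}; T5={north,outer}; T6={central,hill,park}).
Every remaining set overlaps one of these, and no 5 of the listed sets are pairwise disjoint, so 4 is the maximum.

4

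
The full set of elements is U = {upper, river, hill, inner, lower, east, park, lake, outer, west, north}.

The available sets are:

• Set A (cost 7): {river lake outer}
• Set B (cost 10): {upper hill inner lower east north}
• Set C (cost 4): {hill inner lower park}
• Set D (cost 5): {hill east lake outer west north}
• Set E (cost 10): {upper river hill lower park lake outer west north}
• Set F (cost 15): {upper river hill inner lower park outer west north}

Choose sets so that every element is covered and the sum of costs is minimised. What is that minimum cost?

19

C, D, E together cover every element (C ∪ D ∪ E = {upper, river, hill, inner, lower, east, park, lake, outer, west, north}); total cost 4 + 5 + 10 = 19.
No covering selection has total cost below 19.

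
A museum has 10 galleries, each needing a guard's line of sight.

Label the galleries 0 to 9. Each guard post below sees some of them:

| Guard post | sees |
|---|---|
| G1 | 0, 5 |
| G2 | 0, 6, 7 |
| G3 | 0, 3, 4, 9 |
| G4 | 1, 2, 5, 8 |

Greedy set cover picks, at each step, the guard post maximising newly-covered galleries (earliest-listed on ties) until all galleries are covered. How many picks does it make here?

3

Greedy: pick G3 (covers 4 new) → pick G4 (covers 4 new) → pick G2 (covers 2 new). Total picks: 3.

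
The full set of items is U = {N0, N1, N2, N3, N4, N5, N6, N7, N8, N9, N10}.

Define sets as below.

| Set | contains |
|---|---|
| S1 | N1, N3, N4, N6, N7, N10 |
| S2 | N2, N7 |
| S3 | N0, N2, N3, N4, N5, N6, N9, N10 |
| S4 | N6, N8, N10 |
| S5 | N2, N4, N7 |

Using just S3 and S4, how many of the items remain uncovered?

Union of S3, S4 = {N0, N2, N3, N4, N5, N6, N8, N9, N10}.
Not covered: N1, N7 — 2 items.

2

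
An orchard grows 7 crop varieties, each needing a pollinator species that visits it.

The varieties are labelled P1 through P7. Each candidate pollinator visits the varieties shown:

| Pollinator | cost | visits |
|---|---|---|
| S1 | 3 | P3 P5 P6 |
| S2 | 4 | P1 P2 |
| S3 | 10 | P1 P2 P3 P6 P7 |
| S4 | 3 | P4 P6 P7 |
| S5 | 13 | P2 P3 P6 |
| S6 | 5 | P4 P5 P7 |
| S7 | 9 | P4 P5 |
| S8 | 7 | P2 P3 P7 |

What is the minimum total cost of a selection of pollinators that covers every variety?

10

S1, S2, S4 together cover every variety (S1 ∪ S2 ∪ S4 = {P1, P2, P3, P4, P5, P6, P7}); total cost 3 + 4 + 3 = 10.
No covering selection has total cost below 10.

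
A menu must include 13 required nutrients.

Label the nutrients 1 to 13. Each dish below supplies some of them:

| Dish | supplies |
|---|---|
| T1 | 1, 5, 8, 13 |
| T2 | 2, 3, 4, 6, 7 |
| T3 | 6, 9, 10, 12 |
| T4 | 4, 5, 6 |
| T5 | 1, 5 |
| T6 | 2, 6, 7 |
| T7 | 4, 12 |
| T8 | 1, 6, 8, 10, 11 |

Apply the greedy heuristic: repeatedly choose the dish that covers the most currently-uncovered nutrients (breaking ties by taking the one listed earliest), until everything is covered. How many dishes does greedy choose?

4

Greedy: pick T2 (covers 5 new) → pick T1 (covers 4 new) → pick T3 (covers 3 new) → pick T8 (covers 1 new). Total picks: 4.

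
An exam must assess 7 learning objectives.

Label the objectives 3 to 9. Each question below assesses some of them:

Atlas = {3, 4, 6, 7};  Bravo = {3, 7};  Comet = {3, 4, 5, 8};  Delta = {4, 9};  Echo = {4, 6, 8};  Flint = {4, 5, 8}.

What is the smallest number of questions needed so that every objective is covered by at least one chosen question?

3

Atlas and Delta and Flint together: Atlas ∪ Delta ∪ Flint = {3, 4, 5, 6, 7, 8, 9} — every objective is covered.
Only Delta contains 9, so Delta is forced; the remaining 5 objectives need at least 2 more questions (each remaining question adds at most 3) — so at least 3 questions are needed, and 3 is optimal.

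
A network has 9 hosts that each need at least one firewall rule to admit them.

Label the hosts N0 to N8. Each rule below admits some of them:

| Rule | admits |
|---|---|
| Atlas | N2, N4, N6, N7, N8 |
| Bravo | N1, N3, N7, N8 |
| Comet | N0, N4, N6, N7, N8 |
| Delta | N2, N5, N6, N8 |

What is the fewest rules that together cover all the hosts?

Bravo and Comet and Delta together: Bravo ∪ Comet ∪ Delta = {N0, N1, N2, N3, N4, N5, N6, N7, N8} — every host is covered.
Only Comet contains N0, so Comet is forced; the remaining 4 hosts need at least 2 more rules (each remaining rule adds at most 2) — so at least 3 rules are needed, and 3 is optimal.

3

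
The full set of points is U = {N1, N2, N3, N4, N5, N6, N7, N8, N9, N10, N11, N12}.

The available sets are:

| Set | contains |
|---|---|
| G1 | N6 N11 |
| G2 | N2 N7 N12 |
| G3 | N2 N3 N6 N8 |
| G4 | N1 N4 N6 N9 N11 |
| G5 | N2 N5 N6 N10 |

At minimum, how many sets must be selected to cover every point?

4

G2, G3, G4, and G5 cover everything between them: the union {N1, N2, N3, N4, N5, N6, N7, N8, N9, N10, N11, N12} is all of U.
Only G4 contains N1, so G4 is forced; the remaining 7 points need at least 3 more sets (each remaining set adds at most 3) — so at least 4 sets are needed, and 4 is optimal.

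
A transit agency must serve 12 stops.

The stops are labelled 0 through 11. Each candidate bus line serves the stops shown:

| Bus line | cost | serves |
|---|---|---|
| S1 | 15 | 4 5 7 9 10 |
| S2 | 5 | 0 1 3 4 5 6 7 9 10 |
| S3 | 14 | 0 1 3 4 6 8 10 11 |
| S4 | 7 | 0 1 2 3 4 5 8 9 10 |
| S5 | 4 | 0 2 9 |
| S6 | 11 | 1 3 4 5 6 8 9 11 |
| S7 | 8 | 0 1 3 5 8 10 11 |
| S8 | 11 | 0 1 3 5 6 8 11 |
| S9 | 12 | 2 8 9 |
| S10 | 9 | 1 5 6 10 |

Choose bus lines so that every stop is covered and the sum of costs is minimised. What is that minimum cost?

S2, S5, S7 together cover every stop (S2 ∪ S5 ∪ S7 = {0, 1, 2, 3, 4, 5, 6, 7, 8, 9, 10, 11}); total cost 5 + 4 + 8 = 17.
The greedy pick S2, S4, S7 costs 20; no covering selection beats 17.

17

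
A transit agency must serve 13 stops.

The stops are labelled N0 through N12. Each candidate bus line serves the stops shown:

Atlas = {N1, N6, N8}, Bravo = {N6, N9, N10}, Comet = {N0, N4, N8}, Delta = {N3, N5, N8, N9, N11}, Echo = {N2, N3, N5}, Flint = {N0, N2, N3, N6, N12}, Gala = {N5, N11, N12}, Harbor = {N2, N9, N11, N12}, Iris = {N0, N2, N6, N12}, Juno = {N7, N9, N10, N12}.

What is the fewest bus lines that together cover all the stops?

Take {Atlas, Comet, Delta, Flint, Juno}. Their union is {N0, N1, N2, N3, N4, N5, N6, N7, N8, N9, N10, N11, N12}, which is all 13 stops.
No 4 of the 10 bus lines cover everything (all 210 combinations miss at least one stop), so 5 is optimal.

5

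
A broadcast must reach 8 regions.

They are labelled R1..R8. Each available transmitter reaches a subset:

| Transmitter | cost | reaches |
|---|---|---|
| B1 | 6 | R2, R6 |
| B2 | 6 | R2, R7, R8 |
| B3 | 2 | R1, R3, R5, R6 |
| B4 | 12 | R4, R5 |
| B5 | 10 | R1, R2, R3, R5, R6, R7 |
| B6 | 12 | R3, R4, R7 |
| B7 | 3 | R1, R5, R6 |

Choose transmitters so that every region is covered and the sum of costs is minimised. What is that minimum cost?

20

B2, B3, B6 together cover every region (B2 ∪ B3 ∪ B6 = {R1, R2, R3, R4, R5, R6, R7, R8}); total cost 6 + 2 + 12 = 20.
No covering selection has total cost below 20.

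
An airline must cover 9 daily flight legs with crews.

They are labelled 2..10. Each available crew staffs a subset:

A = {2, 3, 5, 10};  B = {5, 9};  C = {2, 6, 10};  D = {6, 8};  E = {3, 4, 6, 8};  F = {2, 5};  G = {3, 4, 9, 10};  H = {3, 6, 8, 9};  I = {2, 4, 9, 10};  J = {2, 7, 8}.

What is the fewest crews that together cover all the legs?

Take {A, D, G, J}. Their union is {2, 3, 4, 5, 6, 7, 8, 9, 10}, which is all 9 legs.
No 3 of the 10 crews cover everything (all 120 combinations miss at least one leg), so 4 is optimal.

4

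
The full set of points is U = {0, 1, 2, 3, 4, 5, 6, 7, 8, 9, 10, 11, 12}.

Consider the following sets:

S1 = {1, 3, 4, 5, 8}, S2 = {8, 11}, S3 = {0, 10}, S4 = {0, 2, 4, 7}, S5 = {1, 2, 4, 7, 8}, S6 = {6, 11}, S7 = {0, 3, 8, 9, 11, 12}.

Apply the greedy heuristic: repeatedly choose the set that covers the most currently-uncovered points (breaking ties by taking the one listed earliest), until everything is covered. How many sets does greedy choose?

Greedy: pick S7 (covers 6 new) → pick S5 (covers 4 new) → pick S1 (covers 1 new) → pick S3 (covers 1 new) → pick S6 (covers 1 new). Total picks: 5.

5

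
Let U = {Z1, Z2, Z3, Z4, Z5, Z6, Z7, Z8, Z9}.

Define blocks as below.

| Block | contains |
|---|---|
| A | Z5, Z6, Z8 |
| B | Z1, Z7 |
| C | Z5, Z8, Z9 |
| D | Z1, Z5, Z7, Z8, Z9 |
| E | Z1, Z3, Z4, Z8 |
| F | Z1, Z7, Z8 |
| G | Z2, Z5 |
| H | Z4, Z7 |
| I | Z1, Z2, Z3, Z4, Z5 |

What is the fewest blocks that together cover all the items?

Take {A, D, I}. Their union is {Z1, Z2, Z3, Z4, Z5, Z6, Z7, Z8, Z9}, which is all 9 items.
Only A contains Z6, so A is forced; the remaining 6 items need at least 2 more blocks (each remaining block adds at most 4) — so at least 3 blocks are needed, and 3 is optimal.

3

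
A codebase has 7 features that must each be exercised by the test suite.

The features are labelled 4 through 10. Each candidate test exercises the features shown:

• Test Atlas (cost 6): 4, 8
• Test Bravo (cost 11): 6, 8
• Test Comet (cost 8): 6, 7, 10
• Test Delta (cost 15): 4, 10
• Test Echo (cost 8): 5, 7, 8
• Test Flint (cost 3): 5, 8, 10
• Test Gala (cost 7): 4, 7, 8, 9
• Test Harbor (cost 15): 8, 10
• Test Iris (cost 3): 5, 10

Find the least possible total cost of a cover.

18

Comet, Flint, Gala together cover every feature (Comet ∪ Flint ∪ Gala = {4, 5, 6, 7, 8, 9, 10}); total cost 8 + 3 + 7 = 18.
No covering selection has total cost below 18.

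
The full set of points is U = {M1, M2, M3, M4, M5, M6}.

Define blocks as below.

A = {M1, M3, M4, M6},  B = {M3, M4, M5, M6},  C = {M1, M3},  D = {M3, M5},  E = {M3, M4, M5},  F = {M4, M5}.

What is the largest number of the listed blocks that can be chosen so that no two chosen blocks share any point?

C, F are pairwise disjoint (C={M1,M3}; F={M4,M5}).
Every remaining block overlaps one of these, and no 3 of the listed blocks are pairwise disjoint, so 2 is the maximum.

2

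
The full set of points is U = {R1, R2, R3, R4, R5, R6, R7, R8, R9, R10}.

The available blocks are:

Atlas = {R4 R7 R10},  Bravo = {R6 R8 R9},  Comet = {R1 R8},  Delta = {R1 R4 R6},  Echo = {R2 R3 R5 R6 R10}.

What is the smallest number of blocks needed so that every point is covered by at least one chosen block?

Atlas, Bravo, Comet, and Echo cover everything between them: the union {R1, R2, R3, R4, R5, R6, R7, R8, R9, R10} is all of U.
Only Echo contains R2, so Echo is forced; the remaining 5 points need at least 3 more blocks (each remaining block adds at most 2) — so at least 4 blocks are needed, and 4 is optimal.

4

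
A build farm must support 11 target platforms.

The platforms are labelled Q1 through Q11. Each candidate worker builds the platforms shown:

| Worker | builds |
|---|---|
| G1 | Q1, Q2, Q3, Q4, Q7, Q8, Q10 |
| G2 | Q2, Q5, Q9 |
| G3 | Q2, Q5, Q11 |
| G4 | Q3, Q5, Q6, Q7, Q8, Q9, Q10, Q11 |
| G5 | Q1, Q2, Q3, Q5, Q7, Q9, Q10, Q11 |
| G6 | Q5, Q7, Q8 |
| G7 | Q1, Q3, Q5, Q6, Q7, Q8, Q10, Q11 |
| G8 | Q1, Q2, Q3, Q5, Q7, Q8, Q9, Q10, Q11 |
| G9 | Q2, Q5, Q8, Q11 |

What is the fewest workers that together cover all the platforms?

2

G1 and G4 together: G1 ∪ G4 = {Q1, Q2, Q3, Q4, Q5, Q6, Q7, Q8, Q9, Q10, Q11} — every platform is covered.
No single worker has all 11 platforms (the largest, G8, has 9), so 2 is optimal.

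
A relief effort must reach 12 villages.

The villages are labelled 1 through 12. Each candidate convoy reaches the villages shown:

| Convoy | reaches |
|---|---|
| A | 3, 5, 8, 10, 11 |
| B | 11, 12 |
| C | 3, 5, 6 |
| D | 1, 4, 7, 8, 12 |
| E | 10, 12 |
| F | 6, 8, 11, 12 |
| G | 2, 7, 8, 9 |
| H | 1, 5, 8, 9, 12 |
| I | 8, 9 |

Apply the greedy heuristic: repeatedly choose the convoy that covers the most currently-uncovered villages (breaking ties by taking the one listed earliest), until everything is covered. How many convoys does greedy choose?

Greedy: pick A (covers 5 new) → pick D (covers 4 new) → pick G (covers 2 new) → pick C (covers 1 new). Total picks: 4.

4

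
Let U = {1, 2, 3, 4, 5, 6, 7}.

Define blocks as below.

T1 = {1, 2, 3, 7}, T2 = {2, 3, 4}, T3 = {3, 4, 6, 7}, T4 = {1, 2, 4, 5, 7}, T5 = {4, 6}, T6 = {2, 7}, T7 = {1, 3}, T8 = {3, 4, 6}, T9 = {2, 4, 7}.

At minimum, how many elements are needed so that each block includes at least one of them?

3

H = {3, 6, 7} meets every block (each contains at least one member of H), and |H| = 3.
The blocks T5, T6, T7 are pairwise disjoint, so any hitting set needs a separate element for each — at least 3. Hence 3 is optimal.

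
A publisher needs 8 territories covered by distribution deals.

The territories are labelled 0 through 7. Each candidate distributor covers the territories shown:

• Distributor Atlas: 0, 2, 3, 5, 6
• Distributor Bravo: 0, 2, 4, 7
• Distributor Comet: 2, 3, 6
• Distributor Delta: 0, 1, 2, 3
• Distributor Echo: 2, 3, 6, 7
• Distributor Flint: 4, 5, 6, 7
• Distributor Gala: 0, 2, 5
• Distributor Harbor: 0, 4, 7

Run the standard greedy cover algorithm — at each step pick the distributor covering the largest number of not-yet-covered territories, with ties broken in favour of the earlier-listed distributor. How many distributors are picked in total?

Greedy: pick Atlas (covers 5 new) → pick Bravo (covers 2 new) → pick Delta (covers 1 new). Total picks: 3.
(The true minimum cover uses only 2 distributors, so greedy is not optimal here.)

3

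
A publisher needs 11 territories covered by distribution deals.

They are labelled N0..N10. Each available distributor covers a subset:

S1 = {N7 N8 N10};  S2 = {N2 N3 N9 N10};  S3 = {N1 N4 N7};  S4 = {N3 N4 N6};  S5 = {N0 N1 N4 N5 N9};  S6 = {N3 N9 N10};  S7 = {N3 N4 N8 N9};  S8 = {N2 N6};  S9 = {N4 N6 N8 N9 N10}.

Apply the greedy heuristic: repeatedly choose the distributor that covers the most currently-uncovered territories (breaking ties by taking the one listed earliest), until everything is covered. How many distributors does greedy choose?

4

Greedy: pick S5 (covers 5 new) → pick S1 (covers 3 new) → pick S2 (covers 2 new) → pick S4 (covers 1 new). Total picks: 4.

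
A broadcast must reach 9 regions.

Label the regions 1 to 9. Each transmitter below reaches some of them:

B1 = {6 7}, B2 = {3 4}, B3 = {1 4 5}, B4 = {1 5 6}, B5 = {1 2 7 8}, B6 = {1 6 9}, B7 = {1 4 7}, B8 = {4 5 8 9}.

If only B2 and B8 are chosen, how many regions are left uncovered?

4

Union of B2, B8 = {3, 4, 5, 8, 9}.
Not covered: 1, 2, 6, 7 — 4 regions.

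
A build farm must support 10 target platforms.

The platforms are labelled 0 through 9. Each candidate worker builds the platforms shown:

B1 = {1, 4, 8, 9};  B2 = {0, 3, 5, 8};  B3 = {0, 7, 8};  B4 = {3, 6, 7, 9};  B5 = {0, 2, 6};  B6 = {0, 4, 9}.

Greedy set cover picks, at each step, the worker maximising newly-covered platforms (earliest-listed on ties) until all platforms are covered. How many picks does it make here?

Greedy: pick B1 (covers 4 new) → pick B2 (covers 3 new) → pick B4 (covers 2 new) → pick B5 (covers 1 new). Total picks: 4.

4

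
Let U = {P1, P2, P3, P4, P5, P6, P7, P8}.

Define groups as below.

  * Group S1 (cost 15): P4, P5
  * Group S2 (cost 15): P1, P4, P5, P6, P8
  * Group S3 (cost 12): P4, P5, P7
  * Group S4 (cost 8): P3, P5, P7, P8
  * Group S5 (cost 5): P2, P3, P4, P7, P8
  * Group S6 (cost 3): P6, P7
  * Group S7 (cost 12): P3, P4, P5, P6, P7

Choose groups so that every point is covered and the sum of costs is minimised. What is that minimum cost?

S2, S5 together cover every point (S2 ∪ S5 = {P1, P2, P3, P4, P5, P6, P7, P8}); total cost 15 + 5 = 20.
The greedy pick S5, S6, S2 costs 23; no covering selection beats 20.

20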